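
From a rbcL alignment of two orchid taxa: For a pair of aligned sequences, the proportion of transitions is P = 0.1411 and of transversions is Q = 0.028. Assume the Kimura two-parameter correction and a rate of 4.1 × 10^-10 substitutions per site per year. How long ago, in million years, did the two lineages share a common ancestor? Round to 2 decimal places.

244.00

Under the Kimura two-parameter model, d = −½ ln(1 − 2P − Q) − ¼ ln(1 − 2Q).
1 − 2P − Q = 0.6898, giving −½ ln(0.6898) = 0.185677.
1 − 2Q = 0.944, giving −¼ ln(0.944) = 0.014407.
d = 0.185677 + 0.014407 = 0.200084.
Under a molecular clock d = 2μt, so t = d/(2μ) = 0.200084 / (2 × 4.1 × 10^-10) = 244.00 million years.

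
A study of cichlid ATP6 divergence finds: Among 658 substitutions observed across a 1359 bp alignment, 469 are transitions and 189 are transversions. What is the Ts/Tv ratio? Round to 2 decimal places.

R = 469/189 = 2.481481… ≈ 2.48 (to 2 d.p.).

2.48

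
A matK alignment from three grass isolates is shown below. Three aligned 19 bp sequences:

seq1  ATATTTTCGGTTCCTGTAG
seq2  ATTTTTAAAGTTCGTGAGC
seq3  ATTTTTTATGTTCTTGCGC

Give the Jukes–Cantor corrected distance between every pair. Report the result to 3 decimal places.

d(seq1,seq2) = 0.618, d(seq1,seq3) = 0.507, d(seq2,seq3) = 0.247

seq1–seq2: 8/19 sites differ → p ≈ 0.421053, d = −0.75 ln(1 − 0.561404) = 0.618132 ≈ 0.618.
seq1–seq3: 7/19 sites differ → p ≈ 0.368421, d = −0.75 ln(1 − 0.491228) = 0.506816 ≈ 0.507.
seq2–seq3: 4/19 sites differ → p ≈ 0.210526, d = −0.75 ln(1 − 0.280701) = 0.247109 ≈ 0.247.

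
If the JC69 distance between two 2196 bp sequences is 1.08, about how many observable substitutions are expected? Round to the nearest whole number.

Invert JC69: p = (3/4)(1 − e^(−4d/3)) = 0.75 × (1 − e^(-1.44)) = 0.75 × (1 − 0.236928) = 0.572304.
Expected differing sites = pL ≈ 0.572304 × 2196 = 1256.779584 ≈ 1257.

1257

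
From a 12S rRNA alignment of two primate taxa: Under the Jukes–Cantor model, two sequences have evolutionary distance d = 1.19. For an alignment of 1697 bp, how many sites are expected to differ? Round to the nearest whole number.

1012

Invert JC69: p = (3/4)(1 − e^(−4d/3)) = 0.75 × (1 − e^(-1.586667)) = 0.75 × (1 − 0.204606) = 0.596546.
Expected differing sites = pL ≈ 0.596546 × 1697 = 1012.338562 ≈ 1012.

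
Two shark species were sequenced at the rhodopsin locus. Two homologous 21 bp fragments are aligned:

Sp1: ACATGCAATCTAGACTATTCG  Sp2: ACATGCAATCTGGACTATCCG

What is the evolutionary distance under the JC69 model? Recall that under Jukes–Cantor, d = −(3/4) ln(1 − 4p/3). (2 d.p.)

0.10

The sequences differ at 2 of 21 sites (12, 19), so p = 2/21 ≈ 0.095238.
d = −(3/4) ln(1 − 4p/3) = −0.75 ln(1 − 0.126984) = −0.75 ln(0.873016)
  = −0.75 × (-0.135801) = 0.101851 substitutions/site.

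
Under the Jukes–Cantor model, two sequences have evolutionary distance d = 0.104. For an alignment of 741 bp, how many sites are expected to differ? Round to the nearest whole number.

Invert JC69: p = (3/4)(1 − e^(−4d/3)) = 0.75 × (1 − e^(-0.138667)) = 0.75 × (1 − 0.870518) = 0.097112.
Expected differing sites = pL ≈ 0.097112 × 741 = 71.959992 ≈ 72.

72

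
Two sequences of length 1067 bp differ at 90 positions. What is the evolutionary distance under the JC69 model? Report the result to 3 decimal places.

0.089

p = 90/1067 ≈ 0.084349.
d = −(3/4) ln(1 − 4p/3) = −0.75 ln(1 − 0.112465) = −0.75 ln(0.887535)
  = −0.75 × (-0.119307) = 0.089480 substitutions/site.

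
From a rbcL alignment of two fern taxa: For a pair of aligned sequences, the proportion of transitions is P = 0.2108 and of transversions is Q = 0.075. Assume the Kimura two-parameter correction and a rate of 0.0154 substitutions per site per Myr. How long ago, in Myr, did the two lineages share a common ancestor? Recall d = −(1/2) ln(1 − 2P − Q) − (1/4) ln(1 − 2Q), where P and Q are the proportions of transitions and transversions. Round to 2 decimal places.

Under the Kimura two-parameter model, d = −½ ln(1 − 2P − Q) − ¼ ln(1 − 2Q).
1 − 2P − Q = 0.5034, giving −½ ln(0.5034) = 0.343185.
1 − 2Q = 0.85, giving −¼ ln(0.85) = 0.040630.
d = 0.343185 + 0.040630 = 0.383815.
Under a molecular clock d = 2μt, so t = d/(2μ) = 0.383815 / (2 × 0.0154) = 12.46 Myr.

12.46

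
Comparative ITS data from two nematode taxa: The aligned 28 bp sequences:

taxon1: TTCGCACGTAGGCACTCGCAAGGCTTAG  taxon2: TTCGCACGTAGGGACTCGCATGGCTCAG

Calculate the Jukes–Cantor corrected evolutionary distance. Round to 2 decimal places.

The sequences differ at 3 of 28 sites (13, 21, 26), so p = 3/28 ≈ 0.107143.
d = −(3/4) ln(1 − 4p/3) = −0.75 ln(1 − 0.142857) = −0.75 ln(0.857143)
  = −0.75 × (-0.154151) = 0.115613 substitutions/site.

0.12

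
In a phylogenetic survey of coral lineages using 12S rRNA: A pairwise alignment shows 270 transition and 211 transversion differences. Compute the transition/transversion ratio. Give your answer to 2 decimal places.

R = 270/211 = 1.279620… ≈ 1.28 (to 2 d.p.).

1.28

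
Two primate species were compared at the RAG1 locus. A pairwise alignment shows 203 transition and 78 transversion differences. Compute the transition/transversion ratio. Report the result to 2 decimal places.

R = 203/78 = 2.602564… ≈ 2.60 (to 2 d.p.).

2.60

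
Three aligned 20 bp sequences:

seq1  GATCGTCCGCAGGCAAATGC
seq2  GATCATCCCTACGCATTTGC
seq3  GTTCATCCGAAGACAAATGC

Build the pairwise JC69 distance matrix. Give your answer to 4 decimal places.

seq1–seq2: 6/20 sites differ → p = 0.3, d = −0.75 ln(1 − 0.4) = 0.383119 ≈ 0.3831.
seq1–seq3: 4/20 sites differ → p = 0.2, d = −0.75 ln(1 − 0.266667) = 0.232617 ≈ 0.2326.
seq2–seq3: 7/20 sites differ → p = 0.35, d = −0.75 ln(1 − 0.466667) = 0.471457 ≈ 0.4715.

d(seq1,seq2) = 0.3831, d(seq1,seq3) = 0.2326, d(seq2,seq3) = 0.4715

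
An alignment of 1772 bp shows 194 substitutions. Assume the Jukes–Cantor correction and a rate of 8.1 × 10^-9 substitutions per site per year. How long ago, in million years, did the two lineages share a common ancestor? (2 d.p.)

7.31

p = 194/1772 ≈ 0.109481.
d = −(3/4) ln(1 − 4p/3) = −0.75 ln(1 − 0.145975) = −0.75 ln(0.854025)
  = −0.75 × (-0.157795) = 0.118346 substitutions/site.
Under a molecular clock d = 2μt, so t = d/(2μ) = 0.118346 / (2 × 8.1 × 10^-9) = 7.31 million years.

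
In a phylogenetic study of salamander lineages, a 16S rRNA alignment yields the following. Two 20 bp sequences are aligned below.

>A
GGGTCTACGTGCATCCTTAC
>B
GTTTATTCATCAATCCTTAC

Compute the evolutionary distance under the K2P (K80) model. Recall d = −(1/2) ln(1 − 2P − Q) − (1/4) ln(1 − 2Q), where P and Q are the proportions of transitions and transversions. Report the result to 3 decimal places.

Of 20 sites, 1 differences are transitions and 6 are transversions, so P = 1/20 = 0.05 and Q = 6/20 = 0.3.
Under the Kimura two-parameter model, d = −½ ln(1 − 2P − Q) − ¼ ln(1 − 2Q).
1 − 2P − Q = 0.6, giving −½ ln(0.6) = 0.255413.
1 − 2Q = 0.4, giving −¼ ln(0.4) = 0.229073.
d = 0.255413 + 0.229073 = 0.484486.

0.484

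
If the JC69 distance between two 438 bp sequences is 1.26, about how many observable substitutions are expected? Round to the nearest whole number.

Invert JC69: p = (3/4)(1 − e^(−4d/3)) = 0.75 × (1 − e^(-1.68)) = 0.75 × (1 − 0.186374) = 0.610220.
Expected differing sites = pL ≈ 0.610220 × 438 = 267.27636 ≈ 267.

267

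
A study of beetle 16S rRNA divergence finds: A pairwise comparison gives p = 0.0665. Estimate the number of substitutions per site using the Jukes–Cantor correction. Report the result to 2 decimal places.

0.07

d = −(3/4) ln(1 − 4p/3) = −0.75 ln(1 − 0.088667) = −0.75 ln(0.911333)
  = −0.75 × (-0.092847) = 0.069635 substitutions/site.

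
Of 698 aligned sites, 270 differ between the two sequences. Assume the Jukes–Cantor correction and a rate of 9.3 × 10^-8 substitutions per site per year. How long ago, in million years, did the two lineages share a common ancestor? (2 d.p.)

p = 270/698 ≈ 0.386819.
d = −(3/4) ln(1 − 4p/3) = −0.75 ln(1 − 0.515759) = −0.75 ln(0.484241)
  = −0.75 × (-0.725173) = 0.543880 substitutions/site.
Under a molecular clock d = 2μt, so t = d/(2μ) = 0.543880 / (2 × 9.3 × 10^-8) = 2.92 million years.

2.92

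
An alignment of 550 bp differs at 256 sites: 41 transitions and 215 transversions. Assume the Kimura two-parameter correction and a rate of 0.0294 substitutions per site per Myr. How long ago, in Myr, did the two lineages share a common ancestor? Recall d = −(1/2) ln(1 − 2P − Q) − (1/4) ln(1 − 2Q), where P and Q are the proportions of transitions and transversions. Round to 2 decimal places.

13.08

P = 41/550 ≈ 0.074545 and Q = 215/550 ≈ 0.390909.
Under the Kimura two-parameter model, d = −½ ln(1 − 2P − Q) − ¼ ln(1 − 2Q).
1 − 2P − Q = 0.460001, giving −½ ln(0.460001) = 0.388263.
1 − 2Q = 0.218182, giving −¼ ln(0.218182) = 0.380606.
d = 0.388263 + 0.380606 = 0.768869.
Under a molecular clock d = 2μt, so t = d/(2μ) = 0.768869 / (2 × 0.0294) = 13.08 Myr.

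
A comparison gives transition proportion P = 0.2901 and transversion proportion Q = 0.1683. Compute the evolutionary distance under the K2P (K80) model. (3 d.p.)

Under the Kimura two-parameter model, d = −½ ln(1 − 2P − Q) − ¼ ln(1 − 2Q).
1 − 2P − Q = 0.2515, giving −½ ln(0.2515) = 0.690156.
1 − 2Q = 0.6634, giving −¼ ln(0.6634) = 0.102594.
d = 0.690156 + 0.102594 = 0.792750.

0.793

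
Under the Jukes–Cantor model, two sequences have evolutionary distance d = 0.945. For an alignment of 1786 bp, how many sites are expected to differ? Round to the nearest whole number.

960

Invert JC69: p = (3/4)(1 − e^(−4d/3)) = 0.75 × (1 − e^(-1.26)) = 0.75 × (1 − 0.283654) = 0.537260.
Expected differing sites = pL ≈ 0.537260 × 1786 = 959.54636 ≈ 960.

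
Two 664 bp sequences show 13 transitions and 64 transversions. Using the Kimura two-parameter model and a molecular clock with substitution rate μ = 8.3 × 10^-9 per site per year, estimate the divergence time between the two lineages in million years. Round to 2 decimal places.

7.61

P = 13/664 ≈ 0.019578 and Q = 64/664 ≈ 0.096386.
Under the Kimura two-parameter model, d = −½ ln(1 − 2P − Q) − ¼ ln(1 − 2Q).
1 − 2P − Q = 0.864458, giving −½ ln(0.864458) = 0.072826.
1 − 2Q = 0.807228, giving −¼ ln(0.807228) = 0.053537.
d = 0.072826 + 0.053537 = 0.126363.
Under a molecular clock d = 2μt, so t = d/(2μ) = 0.126363 / (2 × 8.3 × 10^-9) = 7.61 million years.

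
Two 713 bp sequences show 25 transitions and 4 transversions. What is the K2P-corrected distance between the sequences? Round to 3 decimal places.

0.042

P = 25/713 ≈ 0.035063 and Q = 4/713 ≈ 0.00561.
Under the Kimura two-parameter model, d = −½ ln(1 − 2P − Q) − ¼ ln(1 − 2Q).
1 − 2P − Q = 0.924264, giving −½ ln(0.924264) = 0.039379.
1 − 2Q = 0.98878, giving −¼ ln(0.98878) = 0.002821.
d = 0.039379 + 0.002821 = 0.042200.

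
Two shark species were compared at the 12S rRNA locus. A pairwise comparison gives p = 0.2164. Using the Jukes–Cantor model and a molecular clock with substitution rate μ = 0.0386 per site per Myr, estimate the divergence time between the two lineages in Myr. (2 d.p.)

3.31

d = −(3/4) ln(1 − 4p/3) = −0.75 ln(1 − 0.288533) = −0.75 ln(0.711467)
  = −0.75 × (-0.340426) = 0.255320 substitutions/site.
Under a molecular clock d = 2μt, so t = d/(2μ) = 0.255320 / (2 × 0.0386) = 3.31 Myr.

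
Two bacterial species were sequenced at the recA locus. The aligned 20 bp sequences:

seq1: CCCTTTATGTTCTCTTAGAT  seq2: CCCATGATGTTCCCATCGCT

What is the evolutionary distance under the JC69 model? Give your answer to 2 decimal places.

The sequences differ at 6 of 20 sites (4, 6, 13, 15, 17, 19), so p = 6/20 = 0.3.
d = −(3/4) ln(1 − 4p/3) = −0.75 ln(1 − 0.4) = −0.75 ln(0.6)
  = −0.75 × (-0.510826) = 0.383120 substitutions/site.

0.38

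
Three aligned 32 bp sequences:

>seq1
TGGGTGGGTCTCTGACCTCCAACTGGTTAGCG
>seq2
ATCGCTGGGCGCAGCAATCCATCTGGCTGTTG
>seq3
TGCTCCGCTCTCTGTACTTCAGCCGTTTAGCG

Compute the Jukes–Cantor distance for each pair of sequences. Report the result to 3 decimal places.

seq1–seq2: 16/32 sites differ → p = 0.5, d = −0.75 ln(1 − 0.666667) = 0.823960 ≈ 0.824.
seq1–seq3: 11/32 sites differ → p = 0.34375, d = −0.75 ln(1 − 0.458333) = 0.459828 ≈ 0.460.
seq2–seq3: 18/32 sites differ → p = 0.5625, d = −0.75 ln(1 − 0.75) = 1.039721 ≈ 1.040.

d(seq1,seq2) = 0.824, d(seq1,seq3) = 0.460, d(seq2,seq3) = 1.040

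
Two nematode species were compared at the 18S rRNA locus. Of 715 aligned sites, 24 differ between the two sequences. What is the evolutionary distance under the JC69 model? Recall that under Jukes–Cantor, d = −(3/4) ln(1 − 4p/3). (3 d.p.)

p = 24/715 ≈ 0.033566.
d = −(3/4) ln(1 − 4p/3) = −0.75 ln(1 − 0.044755) = −0.75 ln(0.955245)
  = −0.75 × (-0.045787) = 0.034340 substitutions/site.

0.034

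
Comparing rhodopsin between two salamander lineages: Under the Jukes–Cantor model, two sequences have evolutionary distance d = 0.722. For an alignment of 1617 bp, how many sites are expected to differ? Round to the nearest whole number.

Invert JC69: p = (3/4)(1 − e^(−4d/3)) = 0.75 × (1 − e^(-0.962667)) = 0.75 × (1 − 0.381873) = 0.463595.
Expected differing sites = pL ≈ 0.463595 × 1617 = 749.633115 ≈ 750.

750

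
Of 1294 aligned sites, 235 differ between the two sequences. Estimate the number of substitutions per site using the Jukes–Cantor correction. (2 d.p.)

p = 235/1294 ≈ 0.181607.
d = −(3/4) ln(1 − 4p/3) = −0.75 ln(1 − 0.242143) = −0.75 ln(0.757857)
  = −0.75 × (-0.277261) = 0.207946 substitutions/site.

0.21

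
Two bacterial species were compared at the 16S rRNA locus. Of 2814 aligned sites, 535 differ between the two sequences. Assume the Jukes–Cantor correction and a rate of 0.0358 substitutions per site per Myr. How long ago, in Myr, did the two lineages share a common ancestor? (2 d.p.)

p = 535/2814 ≈ 0.190121.
d = −(3/4) ln(1 − 4p/3) = −0.75 ln(1 − 0.253495) = −0.75 ln(0.746505)
  = −0.75 × (-0.292353) = 0.219265 substitutions/site.
Under a molecular clock d = 2μt, so t = d/(2μ) = 0.219265 / (2 × 0.0358) = 3.06 Myr.

3.06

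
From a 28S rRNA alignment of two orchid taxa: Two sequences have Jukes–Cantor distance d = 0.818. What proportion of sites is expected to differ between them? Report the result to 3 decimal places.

0.498

p = (3/4)(1 − e^(−4d/3)) = 0.75 × (1 − e^(-1.090667)) = 0.75 × (1 − 0.335992) = 0.498006.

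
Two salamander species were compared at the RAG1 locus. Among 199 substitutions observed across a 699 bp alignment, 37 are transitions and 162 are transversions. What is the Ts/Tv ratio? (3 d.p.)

0.228

R = 37/162 = 0.228395… ≈ 0.228 (to 3 d.p.).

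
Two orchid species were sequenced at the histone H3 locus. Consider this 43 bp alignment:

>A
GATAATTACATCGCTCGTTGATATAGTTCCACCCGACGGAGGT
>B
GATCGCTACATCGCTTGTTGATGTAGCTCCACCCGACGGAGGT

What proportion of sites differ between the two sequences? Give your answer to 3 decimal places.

The sequences differ at 6 of 43 positions (sites 4, 5, 6, 16, 23, 27).
p = 6/43 = 0.139534… ≈ 0.140 (to 3 d.p.).

0.140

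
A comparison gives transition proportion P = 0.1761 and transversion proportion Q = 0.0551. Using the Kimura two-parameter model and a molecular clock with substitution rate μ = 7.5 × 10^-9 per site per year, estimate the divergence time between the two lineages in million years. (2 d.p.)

Under the Kimura two-parameter model, d = −½ ln(1 − 2P − Q) − ¼ ln(1 − 2Q).
1 − 2P − Q = 0.5927, giving −½ ln(0.5927) = 0.261533.
1 − 2Q = 0.8898, giving −¼ ln(0.8898) = 0.029190.
d = 0.261533 + 0.029190 = 0.290723.
Under a molecular clock d = 2μt, so t = d/(2μ) = 0.290723 / (2 × 7.5 × 10^-9) = 19.38 million years.

19.38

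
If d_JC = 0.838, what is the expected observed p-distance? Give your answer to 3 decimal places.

p = (3/4)(1 − e^(−4d/3)) = 0.75 × (1 − e^(-1.117333)) = 0.75 × (1 − 0.327151) = 0.504637.

0.505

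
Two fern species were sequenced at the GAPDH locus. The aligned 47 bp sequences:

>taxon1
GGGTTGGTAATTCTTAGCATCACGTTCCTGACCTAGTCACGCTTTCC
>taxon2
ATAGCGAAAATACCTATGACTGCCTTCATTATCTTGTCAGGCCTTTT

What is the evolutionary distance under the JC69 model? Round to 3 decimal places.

0.793

The sequences differ at 23 of 47 sites, so p = 23/47 ≈ 0.489362.
d = −(3/4) ln(1 − 4p/3) = −0.75 ln(1 − 0.652483) = −0.75 ln(0.347517)
  = −0.75 × (-1.056942) = 0.792707 substitutions/site.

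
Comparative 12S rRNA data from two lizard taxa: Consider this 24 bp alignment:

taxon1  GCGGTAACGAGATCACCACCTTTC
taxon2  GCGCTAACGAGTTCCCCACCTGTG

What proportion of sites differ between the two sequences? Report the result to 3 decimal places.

0.208

The sequences differ at 5 of 24 positions (sites 4, 12, 15, 22, 24).
p = 5/24 = 0.208333… ≈ 0.208 (to 3 d.p.).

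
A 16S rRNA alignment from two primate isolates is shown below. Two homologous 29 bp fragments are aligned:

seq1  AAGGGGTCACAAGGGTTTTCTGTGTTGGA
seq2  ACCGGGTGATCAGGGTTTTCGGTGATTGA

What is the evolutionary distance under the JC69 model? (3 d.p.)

0.344

The sequences differ at 8 of 29 sites (2, 3, 8, 10, 11, 21, 25, 27), so p = 8/29 ≈ 0.275862.
d = −(3/4) ln(1 − 4p/3) = −0.75 ln(1 − 0.367816) = −0.75 ln(0.632184)
  = −0.75 × (-0.458575) = 0.343931 substitutions/site.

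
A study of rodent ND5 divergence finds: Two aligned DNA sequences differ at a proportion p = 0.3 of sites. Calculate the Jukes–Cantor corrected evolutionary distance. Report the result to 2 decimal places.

0.38

d = −(3/4) ln(1 − 4p/3) = −0.75 ln(1 − 0.4) = −0.75 ln(0.6)
  = −0.75 × (-0.510826) = 0.383120 substitutions/site.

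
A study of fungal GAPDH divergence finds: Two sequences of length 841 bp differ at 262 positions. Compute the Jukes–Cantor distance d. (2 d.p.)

p = 262/841 ≈ 0.311534.
d = −(3/4) ln(1 − 4p/3) = −0.75 ln(1 − 0.415379) = −0.75 ln(0.584621)
  = −0.75 × (-0.536792) = 0.402594 substitutions/site.

0.40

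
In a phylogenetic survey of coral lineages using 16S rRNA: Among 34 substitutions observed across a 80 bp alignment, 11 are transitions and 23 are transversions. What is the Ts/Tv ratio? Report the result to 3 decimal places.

R = 11/23 = 0.478260… ≈ 0.478 (to 3 d.p.).

0.478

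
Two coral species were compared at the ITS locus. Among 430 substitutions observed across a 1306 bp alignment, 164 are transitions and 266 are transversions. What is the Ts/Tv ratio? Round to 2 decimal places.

0.62

R = 164/266 = 0.616541… ≈ 0.62 (to 2 d.p.).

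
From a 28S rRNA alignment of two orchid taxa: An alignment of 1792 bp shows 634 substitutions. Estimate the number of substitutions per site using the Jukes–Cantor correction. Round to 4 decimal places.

0.4786

p = 634/1792 ≈ 0.353795.
d = −(3/4) ln(1 − 4p/3) = −0.75 ln(1 − 0.471727) = −0.75 ln(0.528273)
  = −0.75 × (-0.638142) = 0.478607 substitutions/site.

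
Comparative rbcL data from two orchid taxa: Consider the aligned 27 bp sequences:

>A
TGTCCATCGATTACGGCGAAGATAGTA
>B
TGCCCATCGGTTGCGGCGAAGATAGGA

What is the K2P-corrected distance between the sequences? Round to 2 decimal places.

0.17

Of 27 sites, 3 differences are transitions and 1 are transversions, so P = 3/27 ≈ 0.111111 and Q = 1/27 ≈ 0.037037.
Under the Kimura two-parameter model, d = −½ ln(1 − 2P − Q) − ¼ ln(1 − 2Q).
1 − 2P − Q = 0.740741, giving −½ ln(0.740741) = 0.150052.
1 − 2Q = 0.925926, giving −¼ ln(0.925926) = 0.019240.
d = 0.150052 + 0.019240 = 0.169292.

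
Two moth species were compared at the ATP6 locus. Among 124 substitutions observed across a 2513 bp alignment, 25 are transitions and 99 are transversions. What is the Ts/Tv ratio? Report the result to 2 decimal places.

0.25

R = 25/99 = 0.252525… ≈ 0.25 (to 2 d.p.).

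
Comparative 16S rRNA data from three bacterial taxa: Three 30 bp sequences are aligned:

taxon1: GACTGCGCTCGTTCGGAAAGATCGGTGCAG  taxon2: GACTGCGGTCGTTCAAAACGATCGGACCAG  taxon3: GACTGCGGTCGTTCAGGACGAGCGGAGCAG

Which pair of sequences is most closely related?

taxon2 and taxon3

taxon1–taxon2: 6/30 differ, p = 0.200, d = 0.233.
taxon1–taxon3: 6/30 differ, p = 0.200, d = 0.233.
taxon2–taxon3: 4/30 differ, p = 0.133, d = 0.147.
The smallest distance is between taxon2 and taxon3.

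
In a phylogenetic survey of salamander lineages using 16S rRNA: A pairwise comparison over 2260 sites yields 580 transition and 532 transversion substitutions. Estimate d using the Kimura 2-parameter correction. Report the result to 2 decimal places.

P = 580/2260 ≈ 0.256637 and Q = 532/2260 ≈ 0.235398.
Under the Kimura two-parameter model, d = −½ ln(1 − 2P − Q) − ¼ ln(1 − 2Q).
1 − 2P − Q = 0.251328, giving −½ ln(0.251328) = 0.690498.
1 − 2Q = 0.529204, giving −¼ ln(0.529204) = 0.159095.
d = 0.690498 + 0.159095 = 0.849593.

0.85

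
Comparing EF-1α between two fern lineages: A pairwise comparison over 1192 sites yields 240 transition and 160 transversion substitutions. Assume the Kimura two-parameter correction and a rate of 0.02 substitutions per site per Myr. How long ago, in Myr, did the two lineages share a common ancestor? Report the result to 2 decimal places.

11.58

P = 240/1192 ≈ 0.201342 and Q = 160/1192 ≈ 0.134228.
Under the Kimura two-parameter model, d = −½ ln(1 − 2P − Q) − ¼ ln(1 − 2Q).
1 − 2P − Q = 0.463088, giving −½ ln(0.463088) = 0.384919.
1 − 2Q = 0.731544, giving −¼ ln(0.731544) = 0.078149.
d = 0.384919 + 0.078149 = 0.463068.
Under a molecular clock d = 2μt, so t = d/(2μ) = 0.463068 / (2 × 0.02) = 11.58 Myr.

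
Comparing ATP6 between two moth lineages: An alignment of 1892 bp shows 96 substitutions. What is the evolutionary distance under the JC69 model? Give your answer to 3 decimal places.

0.053

p = 96/1892 ≈ 0.05074.
d = −(3/4) ln(1 − 4p/3) = −0.75 ln(1 − 0.067653) = −0.75 ln(0.932347)
  = −0.75 × (-0.070050) = 0.052538 substitutions/site.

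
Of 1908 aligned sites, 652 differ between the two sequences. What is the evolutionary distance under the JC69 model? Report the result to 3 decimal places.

0.456

p = 652/1908 ≈ 0.341719.
d = −(3/4) ln(1 − 4p/3) = −0.75 ln(1 − 0.455625) = −0.75 ln(0.544375)
  = −0.75 × (-0.608117) = 0.456088 substitutions/site.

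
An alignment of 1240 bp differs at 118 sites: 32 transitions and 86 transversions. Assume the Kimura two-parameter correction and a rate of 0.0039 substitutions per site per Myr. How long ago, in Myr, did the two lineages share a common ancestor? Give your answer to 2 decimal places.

13.05

P = 32/1240 ≈ 0.025806 and Q = 86/1240 ≈ 0.069355.
Under the Kimura two-parameter model, d = −½ ln(1 − 2P − Q) − ¼ ln(1 − 2Q).
1 − 2P − Q = 0.879033, giving −½ ln(0.879033) = 0.064466.
1 − 2Q = 0.86129, giving −¼ ln(0.86129) = 0.037331.
d = 0.064466 + 0.037331 = 0.101797.
Under a molecular clock d = 2μt, so t = d/(2μ) = 0.101797 / (2 × 0.0039) = 13.05 Myr.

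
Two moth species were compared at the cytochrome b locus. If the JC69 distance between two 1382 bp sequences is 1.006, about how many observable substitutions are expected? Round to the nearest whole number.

Invert JC69: p = (3/4)(1 − e^(−4d/3)) = 0.75 × (1 − e^(-1.341333)) = 0.75 × (1 − 0.261497) = 0.553877.
Expected differing sites = pL ≈ 0.553877 × 1382 = 765.458014 ≈ 765.

765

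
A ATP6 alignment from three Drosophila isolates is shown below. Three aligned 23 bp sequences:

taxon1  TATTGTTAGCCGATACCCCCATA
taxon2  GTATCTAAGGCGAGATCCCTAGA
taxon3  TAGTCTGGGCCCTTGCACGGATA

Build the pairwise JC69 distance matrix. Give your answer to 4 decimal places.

taxon1–taxon2: 10/23 sites differ → p ≈ 0.434783, d = −0.75 ln(1 − 0.579711) = 0.650110 ≈ 0.6501.
taxon1–taxon3: 10/23 sites differ → p ≈ 0.434783, d = −0.75 ln(1 − 0.579711) = 0.650110 ≈ 0.6501.
taxon2–taxon3: 15/23 sites differ → p ≈ 0.652174, d = −0.75 ln(1 − 0.869565) = 1.527660 ≈ 1.5277.

d(taxon1,taxon2) = 0.6501, d(taxon1,taxon3) = 0.6501, d(taxon2,taxon3) = 1.5277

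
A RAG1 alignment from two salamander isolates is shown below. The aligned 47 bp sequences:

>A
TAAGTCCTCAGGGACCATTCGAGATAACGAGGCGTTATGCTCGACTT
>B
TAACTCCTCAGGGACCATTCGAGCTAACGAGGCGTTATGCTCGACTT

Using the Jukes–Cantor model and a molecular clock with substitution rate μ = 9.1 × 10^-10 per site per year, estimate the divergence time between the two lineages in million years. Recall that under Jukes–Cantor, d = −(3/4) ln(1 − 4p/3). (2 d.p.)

The sequences differ at 2 of 47 sites (4, 24), so p = 2/47 ≈ 0.042553.
d = −(3/4) ln(1 − 4p/3) = −0.75 ln(1 − 0.056737) = −0.75 ln(0.943263)
  = −0.75 × (-0.058410) = 0.043808 substitutions/site.
Under a molecular clock d = 2μt, so t = d/(2μ) = 0.043808 / (2 × 9.1 × 10^-10) = 24.07 million years.

24.07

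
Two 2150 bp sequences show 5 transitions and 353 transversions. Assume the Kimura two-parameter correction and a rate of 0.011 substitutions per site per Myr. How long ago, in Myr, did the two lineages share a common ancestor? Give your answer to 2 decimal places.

P = 5/2150 ≈ 0.002326 and Q = 353/2150 ≈ 0.164186.
Under the Kimura two-parameter model, d = −½ ln(1 − 2P − Q) − ¼ ln(1 − 2Q).
1 − 2P − Q = 0.831162, giving −½ ln(0.831162) = 0.092465.
1 − 2Q = 0.671628, giving −¼ ln(0.671628) = 0.099513.
d = 0.092465 + 0.099513 = 0.191978.
Under a molecular clock d = 2μt, so t = d/(2μ) = 0.191978 / (2 × 0.011) = 8.73 Myr.

8.73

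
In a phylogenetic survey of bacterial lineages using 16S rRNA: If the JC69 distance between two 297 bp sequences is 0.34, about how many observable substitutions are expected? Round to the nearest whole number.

81

Invert JC69: p = (3/4)(1 − e^(−4d/3)) = 0.75 × (1 − e^(-0.453333)) = 0.75 × (1 − 0.635506) = 0.273371.
Expected differing sites = pL ≈ 0.273371 × 297 = 81.191187 ≈ 81.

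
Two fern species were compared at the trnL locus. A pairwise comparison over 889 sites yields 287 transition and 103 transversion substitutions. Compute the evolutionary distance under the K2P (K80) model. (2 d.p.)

P = 287/889 ≈ 0.322835 and Q = 103/889 ≈ 0.115861.
Under the Kimura two-parameter model, d = −½ ln(1 − 2P − Q) − ¼ ln(1 − 2Q).
1 − 2P − Q = 0.238469, giving −½ ln(0.238469) = 0.716758.
1 − 2Q = 0.768278, giving −¼ ln(0.768278) = 0.065901.
d = 0.716758 + 0.065901 = 0.782659.

0.78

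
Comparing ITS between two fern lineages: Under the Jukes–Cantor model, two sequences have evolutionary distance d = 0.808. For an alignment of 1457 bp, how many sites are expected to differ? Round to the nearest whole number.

Invert JC69: p = (3/4)(1 − e^(−4d/3)) = 0.75 × (1 − e^(-1.077333)) = 0.75 × (1 − 0.340502) = 0.494624.
Expected differing sites = pL ≈ 0.494624 × 1457 = 720.667168 ≈ 721.

721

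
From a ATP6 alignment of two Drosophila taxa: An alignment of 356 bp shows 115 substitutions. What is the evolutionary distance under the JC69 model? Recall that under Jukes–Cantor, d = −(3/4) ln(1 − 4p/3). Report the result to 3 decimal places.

0.423

p = 115/356 ≈ 0.323034.
d = −(3/4) ln(1 − 4p/3) = −0.75 ln(1 − 0.430712) = −0.75 ln(0.569288)
  = −0.75 × (-0.563369) = 0.422527 substitutions/site.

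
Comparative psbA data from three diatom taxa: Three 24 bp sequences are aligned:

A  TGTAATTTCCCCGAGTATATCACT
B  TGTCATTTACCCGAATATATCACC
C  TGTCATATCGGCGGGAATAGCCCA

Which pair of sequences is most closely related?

A and B

A–B: 4/24 differ, p = 0.167, d = 0.188.
A–C: 9/24 differ, p = 0.375, d = 0.520.
B–C: 10/24 differ, p = 0.417, d = 0.608.
The smallest distance is between A and B.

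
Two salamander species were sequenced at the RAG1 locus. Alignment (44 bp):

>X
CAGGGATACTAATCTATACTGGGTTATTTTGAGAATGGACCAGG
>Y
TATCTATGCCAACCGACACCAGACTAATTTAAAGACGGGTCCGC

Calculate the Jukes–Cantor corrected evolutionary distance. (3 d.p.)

0.824

The sequences differ at 22 of 44 sites, so p = 22/44 = 0.5.
d = −(3/4) ln(1 − 4p/3) = −0.75 ln(1 − 0.666667) = −0.75 ln(0.333333)
  = −0.75 × (-1.098613) = 0.823960 substitutions/site.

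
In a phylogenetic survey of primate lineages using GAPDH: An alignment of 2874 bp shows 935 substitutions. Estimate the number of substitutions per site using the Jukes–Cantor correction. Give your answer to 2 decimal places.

p = 935/2874 ≈ 0.325331.
d = −(3/4) ln(1 − 4p/3) = −0.75 ln(1 − 0.433775) = −0.75 ln(0.566225)
  = −0.75 × (-0.568764) = 0.426573 substitutions/site.

0.43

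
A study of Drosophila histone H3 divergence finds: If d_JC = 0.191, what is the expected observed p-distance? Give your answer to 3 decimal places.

0.169

p = (3/4)(1 − e^(−4d/3)) = 0.75 × (1 − e^(-0.254667)) = 0.75 × (1 − 0.775175) = 0.168619.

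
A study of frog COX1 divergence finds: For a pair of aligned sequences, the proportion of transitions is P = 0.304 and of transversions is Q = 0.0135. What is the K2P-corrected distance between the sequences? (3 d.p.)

0.493

Under the Kimura two-parameter model, d = −½ ln(1 − 2P − Q) − ¼ ln(1 − 2Q).
1 − 2P − Q = 0.3785, giving −½ ln(0.3785) = 0.485770.
1 − 2Q = 0.973, giving −¼ ln(0.973) = 0.006843.
d = 0.485770 + 0.006843 = 0.492613.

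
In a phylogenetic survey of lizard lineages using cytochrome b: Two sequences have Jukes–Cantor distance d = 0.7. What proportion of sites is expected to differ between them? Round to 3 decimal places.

p = (3/4)(1 − e^(−4d/3)) = 0.75 × (1 − e^(-0.933333)) = 0.75 × (1 − 0.393241) = 0.455069.

0.455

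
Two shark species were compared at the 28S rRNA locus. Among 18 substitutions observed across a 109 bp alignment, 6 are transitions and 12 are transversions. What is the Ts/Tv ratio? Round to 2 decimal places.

R = 6/12 = 0.50.

0.50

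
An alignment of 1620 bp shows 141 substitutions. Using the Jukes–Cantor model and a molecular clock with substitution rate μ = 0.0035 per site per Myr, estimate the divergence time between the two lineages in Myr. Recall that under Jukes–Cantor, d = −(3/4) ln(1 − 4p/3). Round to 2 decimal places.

p = 141/1620 ≈ 0.087037.
d = −(3/4) ln(1 − 4p/3) = −0.75 ln(1 − 0.116049) = −0.75 ln(0.883951)
  = −0.75 × (-0.123354) = 0.092516 substitutions/site.
Under a molecular clock d = 2μt, so t = d/(2μ) = 0.092516 / (2 × 0.0035) = 13.22 Myr.

13.22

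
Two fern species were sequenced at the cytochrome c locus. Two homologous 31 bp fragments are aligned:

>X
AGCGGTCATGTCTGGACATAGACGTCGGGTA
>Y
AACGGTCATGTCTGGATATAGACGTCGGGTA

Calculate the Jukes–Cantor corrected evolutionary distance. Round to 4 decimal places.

The sequences differ at 2 of 31 sites (2, 17), so p = 2/31 ≈ 0.064516.
d = −(3/4) ln(1 − 4p/3) = −0.75 ln(1 − 0.086021) = −0.75 ln(0.913979)
  = −0.75 × (-0.089948) = 0.067461 substitutions/site.

0.0675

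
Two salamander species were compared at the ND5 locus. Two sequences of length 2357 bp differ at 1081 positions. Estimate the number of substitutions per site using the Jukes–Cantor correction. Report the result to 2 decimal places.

0.71

p = 1081/2357 ≈ 0.458634.
d = −(3/4) ln(1 − 4p/3) = −0.75 ln(1 − 0.611512) = −0.75 ln(0.388488)
  = −0.75 × (-0.945493) = 0.709120 substitutions/site.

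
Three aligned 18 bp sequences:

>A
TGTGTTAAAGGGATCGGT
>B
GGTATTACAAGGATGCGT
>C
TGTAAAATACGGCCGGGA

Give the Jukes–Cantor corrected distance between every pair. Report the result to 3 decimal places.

A–B: 6/18 sites differ → p ≈ 0.333333, d = −0.75 ln(1 − 0.444444) = 0.440839 ≈ 0.441.
A–C: 9/18 sites differ → p = 0.5, d = −0.75 ln(1 − 0.666667) = 0.823960 ≈ 0.824.
B–C: 9/18 sites differ → p = 0.5, d = −0.75 ln(1 − 0.666667) = 0.823960 ≈ 0.824.

d(A,B) = 0.441, d(A,C) = 0.824, d(B,C) = 0.824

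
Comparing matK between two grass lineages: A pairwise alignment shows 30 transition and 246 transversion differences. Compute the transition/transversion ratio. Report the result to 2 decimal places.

0.12

R = 30/246 = 0.121951… ≈ 0.12 (to 2 d.p.).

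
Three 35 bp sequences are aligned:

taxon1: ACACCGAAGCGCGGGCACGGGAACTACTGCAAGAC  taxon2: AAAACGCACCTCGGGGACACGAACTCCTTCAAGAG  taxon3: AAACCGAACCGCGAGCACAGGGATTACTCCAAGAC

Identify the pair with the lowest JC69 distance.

taxon1–taxon2: 11/35 differ, p = 0.314, d = 0.407.
taxon1–taxon3: 7/35 differ, p = 0.200, d = 0.233.
taxon2–taxon3: 11/35 differ, p = 0.314, d = 0.407.
The smallest distance is between taxon1 and taxon3.

taxon1 and taxon3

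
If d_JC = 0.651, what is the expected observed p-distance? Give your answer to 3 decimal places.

0.435

p = (3/4)(1 − e^(−4d/3)) = 0.75 × (1 − e^(-0.868)) = 0.75 × (1 − 0.419790) = 0.435158.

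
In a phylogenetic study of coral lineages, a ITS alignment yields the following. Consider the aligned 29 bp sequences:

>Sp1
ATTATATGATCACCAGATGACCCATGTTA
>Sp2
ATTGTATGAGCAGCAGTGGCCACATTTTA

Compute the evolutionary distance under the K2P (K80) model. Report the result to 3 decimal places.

0.351

Of 29 sites, 1 differences are transitions and 7 are transversions, so P = 1/29 ≈ 0.034483 and Q = 7/29 ≈ 0.241379.
Under the Kimura two-parameter model, d = −½ ln(1 − 2P − Q) − ¼ ln(1 − 2Q).
1 − 2P − Q = 0.689655, giving −½ ln(0.689655) = 0.185782.
1 − 2Q = 0.517242, giving −¼ ln(0.517242) = 0.164811.
d = 0.185782 + 0.164811 = 0.350593.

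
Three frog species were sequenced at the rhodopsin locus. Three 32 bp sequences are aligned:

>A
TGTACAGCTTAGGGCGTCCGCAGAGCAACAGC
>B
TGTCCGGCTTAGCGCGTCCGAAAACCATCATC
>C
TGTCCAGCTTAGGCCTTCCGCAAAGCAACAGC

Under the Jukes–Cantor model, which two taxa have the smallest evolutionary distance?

A and C

A–B: 8/32 differ, p = 0.250, d = 0.304.
A–C: 4/32 differ, p = 0.125, d = 0.137.
B–C: 8/32 differ, p = 0.250, d = 0.304.
The smallest distance is between A and C.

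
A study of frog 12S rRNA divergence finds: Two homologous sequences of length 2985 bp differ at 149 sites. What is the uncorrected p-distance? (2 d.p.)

p = 149/2985 = 0.049916… ≈ 0.05 (to 2 d.p.).

0.05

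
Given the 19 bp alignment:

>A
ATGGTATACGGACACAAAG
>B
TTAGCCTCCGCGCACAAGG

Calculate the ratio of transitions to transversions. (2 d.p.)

Transitions are A↔G and C↔T; transversions are all other mismatches.
Transitions: 4. Transversions: 4.
R = 4/4 = 1.00.

1.00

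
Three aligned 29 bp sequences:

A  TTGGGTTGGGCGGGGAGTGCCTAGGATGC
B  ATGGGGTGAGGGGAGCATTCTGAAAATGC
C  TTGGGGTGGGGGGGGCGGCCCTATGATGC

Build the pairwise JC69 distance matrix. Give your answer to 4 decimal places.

d(A,B) = 0.6018, d(A,C) = 0.2421, d(B,C) = 0.4618

A–B: 12/29 sites differ → p ≈ 0.413793, d = −0.75 ln(1 − 0.551724) = 0.601760 ≈ 0.6018.
A–C: 6/29 sites differ → p ≈ 0.206897, d = −0.75 ln(1 − 0.275863) = 0.242081 ≈ 0.2421.
B–C: 10/29 sites differ → p ≈ 0.344828, d = −0.75 ln(1 − 0.459771) = 0.461822 ≈ 0.4618.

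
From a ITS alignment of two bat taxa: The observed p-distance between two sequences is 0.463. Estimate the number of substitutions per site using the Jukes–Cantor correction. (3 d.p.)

d = −(3/4) ln(1 − 4p/3) = −0.75 ln(1 − 0.617333) = −0.75 ln(0.382667)
  = −0.75 × (-0.960590) = 0.720443 substitutions/site.

0.720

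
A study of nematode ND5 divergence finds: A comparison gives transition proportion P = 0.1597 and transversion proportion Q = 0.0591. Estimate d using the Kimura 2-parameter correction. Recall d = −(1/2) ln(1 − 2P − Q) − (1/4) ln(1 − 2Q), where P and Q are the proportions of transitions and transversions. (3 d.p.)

0.269

Under the Kimura two-parameter model, d = −½ ln(1 − 2P − Q) − ¼ ln(1 − 2Q).
1 − 2P − Q = 0.6215, giving −½ ln(0.6215) = 0.237810.
1 − 2Q = 0.8818, giving −¼ ln(0.8818) = 0.031448.
d = 0.237810 + 0.031448 = 0.269258.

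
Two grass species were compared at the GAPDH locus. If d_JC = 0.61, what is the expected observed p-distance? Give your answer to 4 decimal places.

0.4175

p = (3/4)(1 − e^(−4d/3)) = 0.75 × (1 − e^(-0.813333)) = 0.75 × (1 − 0.443378) = 0.417467.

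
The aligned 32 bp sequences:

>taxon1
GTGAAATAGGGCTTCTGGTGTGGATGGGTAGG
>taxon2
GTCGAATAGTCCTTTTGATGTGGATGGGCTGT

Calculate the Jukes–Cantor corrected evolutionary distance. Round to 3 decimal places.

The sequences differ at 9 of 32 sites (3, 4, 10, 11, 15, 18, 29, 30, 32), so p = 9/32 = 0.28125.
d = −(3/4) ln(1 − 4p/3) = −0.75 ln(1 − 0.375) = −0.75 ln(0.625)
  = −0.75 × (-0.470004) = 0.352503 substitutions/site.

0.353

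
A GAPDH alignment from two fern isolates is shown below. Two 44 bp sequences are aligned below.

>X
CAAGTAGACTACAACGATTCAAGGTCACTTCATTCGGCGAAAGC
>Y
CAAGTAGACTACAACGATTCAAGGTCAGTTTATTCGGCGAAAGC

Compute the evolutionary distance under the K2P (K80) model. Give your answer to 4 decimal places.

Of 44 sites, 1 differences are transitions and 1 are transversions, so P = 1/44 ≈ 0.022727 and Q = 1/44 ≈ 0.022727.
Under the Kimura two-parameter model, d = −½ ln(1 − 2P − Q) − ¼ ln(1 − 2Q).
1 − 2P − Q = 0.931819, giving −½ ln(0.931819) = 0.035308.
1 − 2Q = 0.954546, giving −¼ ln(0.954546) = 0.011630.
d = 0.035308 + 0.011630 = 0.046938.

0.0469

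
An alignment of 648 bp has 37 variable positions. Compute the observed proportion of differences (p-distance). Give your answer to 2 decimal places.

0.06

p = 37/648 = 0.057098… ≈ 0.06 (to 2 d.p.).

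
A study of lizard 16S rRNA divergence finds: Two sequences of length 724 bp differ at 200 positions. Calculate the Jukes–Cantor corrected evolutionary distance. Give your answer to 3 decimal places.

0.345

p = 200/724 ≈ 0.276243.
d = −(3/4) ln(1 − 4p/3) = −0.75 ln(1 − 0.368324) = −0.75 ln(0.631676)
  = −0.75 × (-0.459379) = 0.344534 substitutions/site.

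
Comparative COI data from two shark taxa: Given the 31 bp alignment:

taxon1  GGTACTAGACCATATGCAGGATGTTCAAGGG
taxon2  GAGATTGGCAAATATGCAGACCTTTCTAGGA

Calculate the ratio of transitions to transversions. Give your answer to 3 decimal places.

0.857

Transitions are A↔G and C↔T; transversions are all other mismatches.
Transitions: 6. Transversions: 7.
R = 6/7 = 0.857142… ≈ 0.857 (to 3 d.p.).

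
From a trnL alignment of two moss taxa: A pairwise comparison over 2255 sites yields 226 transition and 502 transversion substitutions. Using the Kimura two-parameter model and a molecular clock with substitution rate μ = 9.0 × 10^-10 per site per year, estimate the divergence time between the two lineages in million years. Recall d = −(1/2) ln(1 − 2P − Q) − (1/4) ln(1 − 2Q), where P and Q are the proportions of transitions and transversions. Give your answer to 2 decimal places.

234.62

P = 226/2255 ≈ 0.100222 and Q = 502/2255 ≈ 0.222616.
Under the Kimura two-parameter model, d = −½ ln(1 − 2P − Q) − ¼ ln(1 − 2Q).
1 − 2P − Q = 0.57694, giving −½ ln(0.57694) = 0.275009.
1 − 2Q = 0.554768, giving −¼ ln(0.554768) = 0.147301.
d = 0.275009 + 0.147301 = 0.422310.
Under a molecular clock d = 2μt, so t = d/(2μ) = 0.422310 / (2 × 9.0 × 10^-10) = 234.62 million years.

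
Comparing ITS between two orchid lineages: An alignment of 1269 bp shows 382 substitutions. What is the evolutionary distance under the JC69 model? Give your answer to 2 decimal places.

0.38

p = 382/1269 ≈ 0.301024.
d = −(3/4) ln(1 − 4p/3) = −0.75 ln(1 − 0.401365) = −0.75 ln(0.598635)
  = −0.75 × (-0.513103) = 0.384827 substitutions/site.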